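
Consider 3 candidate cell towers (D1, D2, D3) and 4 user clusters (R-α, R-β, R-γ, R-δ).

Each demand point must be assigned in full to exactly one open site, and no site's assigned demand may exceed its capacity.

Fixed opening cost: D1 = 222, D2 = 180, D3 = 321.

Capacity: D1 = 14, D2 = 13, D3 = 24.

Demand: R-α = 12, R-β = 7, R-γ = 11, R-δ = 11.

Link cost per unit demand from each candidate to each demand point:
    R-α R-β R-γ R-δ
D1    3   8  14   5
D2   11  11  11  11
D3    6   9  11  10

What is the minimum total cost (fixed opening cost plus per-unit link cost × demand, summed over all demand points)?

1034

Open {D1, D2, D3}; cheapest assignment that respects the capacities:
  D1 (cap 14, load 11): R-δ — cost 11×5 = 55
  D2 (cap 13, load 11): R-γ — cost 11×11 = 121
  D3 (cap 24, load 19): R-α, R-β — cost 12×6 + 7×9 = 135
  Shipping 311, fixed 723 → total 1034.
  Any other capacity-feasible assignment to {D1, D2, D3} ships for at least 311.
Total demand is 41 and no other set of sites has combined capacity ≥ 41, so {D1, D2, D3} is the only feasible choice of open sites. Minimum: 1034.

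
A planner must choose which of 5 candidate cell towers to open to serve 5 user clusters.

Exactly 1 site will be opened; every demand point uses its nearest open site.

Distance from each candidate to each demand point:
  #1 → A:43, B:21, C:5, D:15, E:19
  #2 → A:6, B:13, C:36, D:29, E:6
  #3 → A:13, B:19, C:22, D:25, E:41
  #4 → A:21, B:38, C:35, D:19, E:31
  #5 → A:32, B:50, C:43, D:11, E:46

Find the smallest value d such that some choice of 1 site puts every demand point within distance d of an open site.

Open {#2}.
  Farthest demand point is C at distance 36 (to #2); all others are ≤ 36.
With {#4} the worst case is 38.
With {#3} the worst case is 41.
No size-1 selection achieves below 36.

36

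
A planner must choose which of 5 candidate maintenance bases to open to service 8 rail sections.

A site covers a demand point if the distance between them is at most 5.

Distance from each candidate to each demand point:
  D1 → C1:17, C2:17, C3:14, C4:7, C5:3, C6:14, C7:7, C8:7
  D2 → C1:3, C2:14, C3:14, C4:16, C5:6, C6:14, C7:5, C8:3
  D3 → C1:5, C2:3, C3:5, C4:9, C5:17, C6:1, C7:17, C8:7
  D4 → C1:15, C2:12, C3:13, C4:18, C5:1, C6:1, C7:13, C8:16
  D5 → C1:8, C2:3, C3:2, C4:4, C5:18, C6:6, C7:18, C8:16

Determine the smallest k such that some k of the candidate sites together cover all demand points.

Coverage sets (demand points within 5 of each site):
  D1: {C5}
  D2: {C1, C7, C8}
  D3: {C1, C2, C3, C6}
  D4: {C5, C6}
  D5: {C2, C3, C4}
No 2 sites suffice: every size-2 union leaves at least one demand point uncovered.
But {D2, D4, D5} covers everything, so the minimum is 3.

3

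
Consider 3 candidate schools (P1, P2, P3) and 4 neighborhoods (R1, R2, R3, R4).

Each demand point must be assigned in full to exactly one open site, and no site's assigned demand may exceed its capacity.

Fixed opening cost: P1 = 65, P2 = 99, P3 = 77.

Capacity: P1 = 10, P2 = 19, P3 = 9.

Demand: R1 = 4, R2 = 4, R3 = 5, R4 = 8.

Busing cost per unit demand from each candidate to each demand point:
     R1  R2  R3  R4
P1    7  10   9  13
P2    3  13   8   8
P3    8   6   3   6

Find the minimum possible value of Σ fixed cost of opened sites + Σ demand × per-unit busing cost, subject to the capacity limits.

Open {P2, P3}; cheapest assignment that respects the capacities:
  P2 (cap 19, load 12): R1, R4 — cost 4×3 + 8×8 = 76
  P3 (cap 9, load 9): R2, R3 — cost 4×6 + 5×3 = 39
  Shipping 115, fixed 176 → total 291.
  Any other capacity-feasible assignment to {P2, P3} ships for at least 115.
Compare {P1, P2}: its best feasible assignment gives total 320.
Compare {P1, P2, P3}: its best feasible assignment gives total 356.
Every other set of open sites that can feasibly serve all demand totals ≥ 320 even under its best assignment. Minimum: 291.

291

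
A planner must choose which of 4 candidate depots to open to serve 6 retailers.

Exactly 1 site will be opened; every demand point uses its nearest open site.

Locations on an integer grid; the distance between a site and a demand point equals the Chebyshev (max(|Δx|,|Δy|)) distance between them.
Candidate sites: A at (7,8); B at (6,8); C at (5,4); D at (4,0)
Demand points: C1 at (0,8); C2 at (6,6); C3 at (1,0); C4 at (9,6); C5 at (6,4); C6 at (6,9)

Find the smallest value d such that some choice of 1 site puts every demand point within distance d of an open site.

5

Open {C}.
  Farthest demand point is C1 at distance 5 (to C); all others are ≤ 5.
With {A} the worst case is 8.
With {B} the worst case is 8.
No size-1 selection achieves below 5.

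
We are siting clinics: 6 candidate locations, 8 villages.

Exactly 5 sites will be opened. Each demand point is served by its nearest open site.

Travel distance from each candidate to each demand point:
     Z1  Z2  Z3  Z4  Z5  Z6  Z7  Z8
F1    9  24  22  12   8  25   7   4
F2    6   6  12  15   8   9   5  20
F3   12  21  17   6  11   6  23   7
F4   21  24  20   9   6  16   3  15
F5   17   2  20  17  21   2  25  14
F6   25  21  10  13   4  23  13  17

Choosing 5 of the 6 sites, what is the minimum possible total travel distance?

Open {F1, F2, F3, F5, F6}.
  Z1→F2 6, Z2→F5 2, Z3→F6 10, Z4→F3 6, Z5→F6 4, Z6→F5 2, Z7→F2 5, Z8→F1 4  ⇒ total 39.
Compare {F1, F2, F4, F5, F6}: total 40.
Compare {F1, F3, F4, F5, F6}: total 40.
No size-5 selection does better; minimum is 39.

39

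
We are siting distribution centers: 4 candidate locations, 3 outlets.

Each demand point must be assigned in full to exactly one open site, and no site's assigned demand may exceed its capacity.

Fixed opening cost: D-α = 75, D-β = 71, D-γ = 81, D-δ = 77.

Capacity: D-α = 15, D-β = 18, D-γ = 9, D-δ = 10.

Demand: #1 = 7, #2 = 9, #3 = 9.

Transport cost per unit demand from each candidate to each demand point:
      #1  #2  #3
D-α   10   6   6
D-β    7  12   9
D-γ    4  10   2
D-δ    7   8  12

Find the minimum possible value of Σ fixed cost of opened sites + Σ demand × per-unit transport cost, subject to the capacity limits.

327

Open {D-β, D-γ}; cheapest assignment that respects the capacities:
  D-β (cap 18, load 16): #1, #2 — cost 7×7 + 9×12 = 157
  D-γ (cap 9, load 9): #3 — cost 9×2 = 18
  Shipping 175, fixed 152 → total 327.
  Any other capacity-feasible assignment to {D-β, D-γ} ships for at least 175.
Compare {D-α, D-β}: its best feasible assignment gives total 330.
Compare {D-α, D-β, D-γ}: its best feasible assignment gives total 348.
Every other set of open sites that can feasibly serve all demand totals ≥ 330 even under its best assignment. Minimum: 327.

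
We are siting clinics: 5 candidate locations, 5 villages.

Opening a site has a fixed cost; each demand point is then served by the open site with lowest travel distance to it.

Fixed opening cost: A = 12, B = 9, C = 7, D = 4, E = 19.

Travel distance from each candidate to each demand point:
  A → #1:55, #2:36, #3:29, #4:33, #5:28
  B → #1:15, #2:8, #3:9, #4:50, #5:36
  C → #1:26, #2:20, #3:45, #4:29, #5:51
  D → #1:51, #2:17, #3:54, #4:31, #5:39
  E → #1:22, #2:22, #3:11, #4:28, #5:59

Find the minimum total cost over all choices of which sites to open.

112

Open {B, D}: assign each demand point to its cheapest open site.
  #1→B 15, #2→B 8, #3→B 9, #4→D 31, #5→B 36
  travel distance 99, fixed 13 → total 112.
Compare {B, C}: travel distance 97 + fixed 16 = 113.
Compare {A, B}: travel distance 93 + fixed 21 = 114.
Compare {A, B, D}: travel distance 91 + fixed 25 = 116.
All other subsets cost ≥ 113. Minimum total cost: 112.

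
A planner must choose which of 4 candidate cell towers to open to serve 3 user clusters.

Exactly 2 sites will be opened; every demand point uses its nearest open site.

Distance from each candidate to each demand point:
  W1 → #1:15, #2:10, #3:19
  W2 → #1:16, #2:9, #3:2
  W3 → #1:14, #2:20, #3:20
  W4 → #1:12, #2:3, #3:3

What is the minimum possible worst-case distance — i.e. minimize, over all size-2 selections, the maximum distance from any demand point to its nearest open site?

Open {W1, W4}.
  Farthest demand point is #1 at distance 12 (to W4); all others are ≤ 12.
With {W2, W4} the worst case is 12.
With {W3, W4} the worst case is 12.
No size-2 selection achieves below 12.

12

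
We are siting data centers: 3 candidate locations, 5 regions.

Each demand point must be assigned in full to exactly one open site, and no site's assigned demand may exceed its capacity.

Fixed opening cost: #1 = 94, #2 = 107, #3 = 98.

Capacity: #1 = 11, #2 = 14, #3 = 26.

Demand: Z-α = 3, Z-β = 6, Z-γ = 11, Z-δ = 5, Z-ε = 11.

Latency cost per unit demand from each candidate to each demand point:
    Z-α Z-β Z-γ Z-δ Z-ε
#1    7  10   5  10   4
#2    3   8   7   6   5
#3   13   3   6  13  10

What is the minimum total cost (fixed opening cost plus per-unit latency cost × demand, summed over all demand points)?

Open {#2, #3}; cheapest assignment that respects the capacities:
  #2 (cap 14, load 14): Z-α, Z-ε — cost 3×3 + 11×5 = 64
  #3 (cap 26, load 22): Z-β, Z-γ, Z-δ — cost 6×3 + 11×6 + 5×13 = 149
  Shipping 213, fixed 205 → total 418.
  Any other capacity-feasible assignment to {#2, #3} ships for at least 213.
Compare {#1, #3}: its best feasible assignment gives total 424.
Compare {#1, #2, #3}: its best feasible assignment gives total 466.
Every other set of open sites that can feasibly serve all demand totals ≥ 424 even under its best assignment. Minimum: 418.

418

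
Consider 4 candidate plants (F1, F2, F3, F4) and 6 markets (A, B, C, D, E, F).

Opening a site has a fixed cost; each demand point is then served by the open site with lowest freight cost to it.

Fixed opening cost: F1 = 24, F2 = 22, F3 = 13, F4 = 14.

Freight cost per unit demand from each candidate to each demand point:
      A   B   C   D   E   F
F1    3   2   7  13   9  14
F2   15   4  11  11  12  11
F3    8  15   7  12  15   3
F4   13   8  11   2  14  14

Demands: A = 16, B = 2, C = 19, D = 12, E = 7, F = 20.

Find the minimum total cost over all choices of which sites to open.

383

Open {F1, F3, F4}: assign each demand point to its cheapest open site.
  A→F1 16×3=48, B→F1 2×2=4, C→F1 19×7=133, D→F4 12×2=24, E→F1 7×9=63, F→F3 20×3=60
  freight cost 332, fixed 51 → total 383.
Compare {F1, F2, F3, F4}: freight cost 332 + fixed 73 = 405.
Compare {F3, F4}: freight cost 459 + fixed 27 = 486.
Compare {F2, F3, F4}: freight cost 437 + fixed 49 = 486.
All other subsets cost ≥ 405. Minimum total cost: 383.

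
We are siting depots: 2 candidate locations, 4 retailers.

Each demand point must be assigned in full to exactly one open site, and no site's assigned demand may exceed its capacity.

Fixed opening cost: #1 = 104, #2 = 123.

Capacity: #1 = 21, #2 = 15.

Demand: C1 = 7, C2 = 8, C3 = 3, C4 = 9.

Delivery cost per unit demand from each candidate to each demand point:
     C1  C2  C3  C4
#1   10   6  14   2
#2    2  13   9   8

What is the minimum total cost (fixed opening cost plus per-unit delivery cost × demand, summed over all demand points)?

334

Open {#1, #2}; cheapest assignment that respects the capacities:
  #1 (cap 21, load 17): C2, C4 — cost 8×6 + 9×2 = 66
  #2 (cap 15, load 10): C1, C3 — cost 7×2 + 3×9 = 41
  Shipping 107, fixed 227 → total 334.
  Any other capacity-feasible assignment to {#1, #2} ships for at least 107.
Total demand is 27 and no other set of sites has combined capacity ≥ 27, so {#1, #2} is the only feasible choice of open sites. Minimum: 334.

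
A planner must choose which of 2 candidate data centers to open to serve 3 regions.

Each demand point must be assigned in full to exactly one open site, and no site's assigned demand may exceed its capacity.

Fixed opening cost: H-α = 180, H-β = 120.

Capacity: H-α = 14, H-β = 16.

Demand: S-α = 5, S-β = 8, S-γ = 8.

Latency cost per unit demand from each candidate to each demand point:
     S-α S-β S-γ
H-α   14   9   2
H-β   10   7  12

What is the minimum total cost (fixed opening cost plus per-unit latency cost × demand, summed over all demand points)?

Open {H-α, H-β}; cheapest assignment that respects the capacities:
  H-α (cap 14, load 8): S-γ — cost 8×2 = 16
  H-β (cap 16, load 13): S-α, S-β — cost 5×10 + 8×7 = 106
  Shipping 122, fixed 300 → total 422.
  Any other capacity-feasible assignment to {H-α, H-β} ships for at least 122.
Total demand is 21 and no other set of sites has combined capacity ≥ 21, so {H-α, H-β} is the only feasible choice of open sites. Minimum: 422.

422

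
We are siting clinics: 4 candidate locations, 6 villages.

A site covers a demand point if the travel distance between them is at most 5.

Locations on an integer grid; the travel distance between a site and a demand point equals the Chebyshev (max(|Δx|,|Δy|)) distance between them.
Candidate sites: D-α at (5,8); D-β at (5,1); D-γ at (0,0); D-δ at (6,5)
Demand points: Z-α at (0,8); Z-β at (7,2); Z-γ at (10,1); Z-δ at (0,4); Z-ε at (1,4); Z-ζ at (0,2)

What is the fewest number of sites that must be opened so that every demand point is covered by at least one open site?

Coverage sets (demand points within 5 of each site):
  D-α: {Z-α, Z-δ, Z-ε}
  D-β: {Z-β, Z-γ, Z-δ, Z-ε, Z-ζ}
  D-γ: {Z-δ, Z-ε, Z-ζ}
  D-δ: {Z-β, Z-γ, Z-ε}
No single site covers all 6 demand points.
But {D-α, D-β} covers everything, so the minimum is 2.

2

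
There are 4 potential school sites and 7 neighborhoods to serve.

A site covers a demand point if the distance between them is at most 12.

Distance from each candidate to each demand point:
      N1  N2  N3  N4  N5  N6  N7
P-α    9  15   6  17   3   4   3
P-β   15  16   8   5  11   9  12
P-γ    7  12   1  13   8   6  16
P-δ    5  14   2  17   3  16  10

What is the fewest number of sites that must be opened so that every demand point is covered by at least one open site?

Coverage sets (demand points within 12 of each site):
  P-α: {N1, N3, N5, N6, N7}
  P-β: {N3, N4, N5, N6, N7}
  P-γ: {N1, N2, N3, N5, N6}
  P-δ: {N1, N3, N5, N7}
No single site covers all 7 demand points.
But {P-β, P-γ} covers everything, so the minimum is 2.

2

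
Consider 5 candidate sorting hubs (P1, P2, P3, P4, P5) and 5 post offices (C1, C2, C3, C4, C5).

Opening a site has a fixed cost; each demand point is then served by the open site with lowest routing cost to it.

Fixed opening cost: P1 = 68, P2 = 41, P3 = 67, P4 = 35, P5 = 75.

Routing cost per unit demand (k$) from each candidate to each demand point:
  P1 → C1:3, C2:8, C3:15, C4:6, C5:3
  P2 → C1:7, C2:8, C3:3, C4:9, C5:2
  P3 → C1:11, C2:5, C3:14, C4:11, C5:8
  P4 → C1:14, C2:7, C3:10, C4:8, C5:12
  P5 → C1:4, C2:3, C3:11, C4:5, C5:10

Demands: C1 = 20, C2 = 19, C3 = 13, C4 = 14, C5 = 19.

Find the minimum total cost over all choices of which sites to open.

400

Open {P2, P5}: assign each demand point to its cheapest open site.
  C1→P5 20×4=80, C2→P5 19×3=57, C3→P2 13×3=39, C4→P5 14×5=70, C5→P2 19×2=38
  routing cost 284, fixed 116 → total 400.
Compare {P2, P4, P5}: routing cost 284 + fixed 151 = 435.
Compare {P1, P2, P5}: routing cost 264 + fixed 184 = 448.
Compare {P2, P3, P5}: routing cost 284 + fixed 183 = 467.
All other subsets cost ≥ 435. Minimum total cost: 400.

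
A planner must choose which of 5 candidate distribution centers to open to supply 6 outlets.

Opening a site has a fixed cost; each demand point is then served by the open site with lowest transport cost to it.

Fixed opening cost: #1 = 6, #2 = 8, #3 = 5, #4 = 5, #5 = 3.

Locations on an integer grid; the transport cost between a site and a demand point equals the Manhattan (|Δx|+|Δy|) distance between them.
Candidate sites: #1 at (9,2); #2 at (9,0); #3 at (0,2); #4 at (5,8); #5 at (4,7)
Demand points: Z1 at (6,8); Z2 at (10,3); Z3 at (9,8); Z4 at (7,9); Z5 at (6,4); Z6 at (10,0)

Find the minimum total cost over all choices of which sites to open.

Open {#1, #4}: assign each demand point to its cheapest open site.
  Z1→#4 1, Z2→#1 2, Z3→#4 4, Z4→#4 3, Z5→#1 5, Z6→#1 3
  transport cost 18, fixed 11 → total 29.
Compare {#2, #4}: transport cost 18 + fixed 13 = 31.
Compare {#1, #4, #5}: transport cost 18 + fixed 14 = 32.
Compare {#1, #5}: transport cost 24 + fixed 9 = 33.
All other subsets cost ≥ 31. Minimum total cost: 29.

29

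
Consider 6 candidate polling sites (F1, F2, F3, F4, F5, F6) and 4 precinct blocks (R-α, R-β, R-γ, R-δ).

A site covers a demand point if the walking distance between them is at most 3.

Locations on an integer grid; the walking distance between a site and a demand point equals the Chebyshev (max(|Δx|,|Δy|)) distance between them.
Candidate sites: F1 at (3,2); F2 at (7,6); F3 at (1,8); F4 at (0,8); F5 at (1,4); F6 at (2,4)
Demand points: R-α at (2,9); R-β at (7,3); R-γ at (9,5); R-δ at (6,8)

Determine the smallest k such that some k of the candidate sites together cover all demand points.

2

Coverage sets (demand points within 3 of each site):
  F1: {}
  F2: {R-β, R-γ, R-δ}
  F3: {R-α}
  F4: {R-α}
  F5: {}
  F6: {}
No single site covers all 4 demand points.
But {F2, F3} covers everything, so the minimum is 2.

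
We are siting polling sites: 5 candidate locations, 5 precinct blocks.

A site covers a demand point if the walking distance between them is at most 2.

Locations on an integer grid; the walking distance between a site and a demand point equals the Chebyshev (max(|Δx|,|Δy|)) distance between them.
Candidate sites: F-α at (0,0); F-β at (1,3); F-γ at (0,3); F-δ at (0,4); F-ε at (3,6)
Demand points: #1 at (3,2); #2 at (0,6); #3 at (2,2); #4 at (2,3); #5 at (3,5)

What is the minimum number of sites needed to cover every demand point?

2

Coverage sets (demand points within 2 of each site):
  F-α: {#3}
  F-β: {#1, #3, #4, #5}
  F-γ: {#3, #4}
  F-δ: {#2, #3, #4}
  F-ε: {#5}
No single site covers all 5 demand points.
But {F-β, F-δ} covers everything, so the minimum is 2.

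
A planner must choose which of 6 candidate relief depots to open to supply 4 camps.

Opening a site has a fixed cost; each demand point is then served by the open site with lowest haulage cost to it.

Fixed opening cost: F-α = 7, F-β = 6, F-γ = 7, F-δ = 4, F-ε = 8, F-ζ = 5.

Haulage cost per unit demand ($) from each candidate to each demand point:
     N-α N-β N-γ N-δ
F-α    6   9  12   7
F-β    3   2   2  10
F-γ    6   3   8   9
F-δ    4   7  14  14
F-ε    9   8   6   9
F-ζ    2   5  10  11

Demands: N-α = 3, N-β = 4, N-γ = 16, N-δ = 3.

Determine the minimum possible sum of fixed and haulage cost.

Open {F-α, F-β}: assign each demand point to its cheapest open site.
  N-α→F-β 3×3=9, N-β→F-β 4×2=8, N-γ→F-β 16×2=32, N-δ→F-α 3×7=21
  haulage cost 70, fixed 13 → total 83.
Compare {F-β}: haulage cost 79 + fixed 6 = 85.
Compare {F-α, F-β, F-ζ}: haulage cost 67 + fixed 18 = 85.
Compare {F-β, F-ζ}: haulage cost 76 + fixed 11 = 87.
All other subsets cost ≥ 85. Minimum total cost: 83.

83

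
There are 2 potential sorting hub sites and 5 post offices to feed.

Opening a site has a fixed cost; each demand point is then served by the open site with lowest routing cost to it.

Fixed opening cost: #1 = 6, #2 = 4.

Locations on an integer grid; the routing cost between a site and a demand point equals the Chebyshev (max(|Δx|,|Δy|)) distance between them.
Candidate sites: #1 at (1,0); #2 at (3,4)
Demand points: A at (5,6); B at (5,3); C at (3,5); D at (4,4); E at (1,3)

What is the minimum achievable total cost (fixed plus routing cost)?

12

Open {#2}: assign each demand point to its cheapest open site.
  A→#2 2, B→#2 2, C→#2 1, D→#2 1, E→#2 2
  routing cost 8, fixed 4 → total 12.
Compare {#1, #2}: routing cost 8 + fixed 10 = 18.
Compare {#1}: routing cost 22 + fixed 6 = 28.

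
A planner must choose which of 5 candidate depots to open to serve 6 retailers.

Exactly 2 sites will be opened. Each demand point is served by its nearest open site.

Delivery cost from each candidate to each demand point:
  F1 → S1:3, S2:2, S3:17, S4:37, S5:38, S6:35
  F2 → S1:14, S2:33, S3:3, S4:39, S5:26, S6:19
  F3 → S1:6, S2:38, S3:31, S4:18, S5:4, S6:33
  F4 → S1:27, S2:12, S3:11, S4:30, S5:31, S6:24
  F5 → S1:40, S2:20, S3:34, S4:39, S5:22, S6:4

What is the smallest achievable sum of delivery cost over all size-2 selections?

75

Open {F3, F4}.
  S1→F3 6, S2→F4 12, S3→F4 11, S4→F3 18, S5→F3 4, S6→F4 24  ⇒ total 75.
Compare {F1, F3}: total 77.
Compare {F2, F3}: total 83.
No size-2 selection does better; minimum is 75.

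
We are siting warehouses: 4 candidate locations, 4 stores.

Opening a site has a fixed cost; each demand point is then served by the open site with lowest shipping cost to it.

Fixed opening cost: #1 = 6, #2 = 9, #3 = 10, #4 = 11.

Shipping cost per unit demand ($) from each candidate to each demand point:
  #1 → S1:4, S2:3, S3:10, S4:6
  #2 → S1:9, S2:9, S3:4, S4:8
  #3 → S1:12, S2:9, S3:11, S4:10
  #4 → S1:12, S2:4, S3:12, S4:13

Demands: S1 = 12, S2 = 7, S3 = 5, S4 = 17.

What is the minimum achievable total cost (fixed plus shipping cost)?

206

Open {#1, #2}: assign each demand point to its cheapest open site.
  S1→#1 12×4=48, S2→#1 7×3=21, S3→#2 5×4=20, S4→#1 17×6=102
  shipping cost 191, fixed 15 → total 206.
Compare {#1, #2, #3}: shipping cost 191 + fixed 25 = 216.
Compare {#1, #2, #4}: shipping cost 191 + fixed 26 = 217.
Compare {#1}: shipping cost 221 + fixed 6 = 227.
All other subsets cost ≥ 216. Minimum total cost: 206.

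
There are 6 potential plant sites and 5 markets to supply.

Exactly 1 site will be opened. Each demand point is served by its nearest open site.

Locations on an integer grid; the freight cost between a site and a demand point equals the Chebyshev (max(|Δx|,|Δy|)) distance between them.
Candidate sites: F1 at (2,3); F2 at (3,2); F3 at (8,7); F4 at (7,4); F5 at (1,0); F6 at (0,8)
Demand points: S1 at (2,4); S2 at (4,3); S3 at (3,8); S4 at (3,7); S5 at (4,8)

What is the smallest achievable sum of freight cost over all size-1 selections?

17

Open {F1}.
  S1→F1 1, S2→F1 2, S3→F1 5, S4→F1 4, S5→F1 5  ⇒ total 17.
Compare {F6}: total 19.
Compare {F2}: total 20.
No size-1 selection does better; minimum is 17.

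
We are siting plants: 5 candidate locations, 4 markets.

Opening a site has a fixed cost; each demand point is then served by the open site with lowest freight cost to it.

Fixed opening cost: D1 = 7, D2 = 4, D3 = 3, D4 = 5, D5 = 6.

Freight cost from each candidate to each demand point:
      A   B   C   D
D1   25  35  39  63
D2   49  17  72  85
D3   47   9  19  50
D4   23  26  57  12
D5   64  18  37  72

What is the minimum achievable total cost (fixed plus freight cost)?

Open {D3, D4}: assign each demand point to its cheapest open site.
  A→D4 23, B→D3 9, C→D3 19, D→D4 12
  freight cost 63, fixed 8 → total 71.
Compare {D2, D3, D4}: freight cost 63 + fixed 12 = 75.
Compare {D3, D4, D5}: freight cost 63 + fixed 14 = 77.
Compare {D1, D3, D4}: freight cost 63 + fixed 15 = 78.
All other subsets cost ≥ 75. Minimum total cost: 71.

71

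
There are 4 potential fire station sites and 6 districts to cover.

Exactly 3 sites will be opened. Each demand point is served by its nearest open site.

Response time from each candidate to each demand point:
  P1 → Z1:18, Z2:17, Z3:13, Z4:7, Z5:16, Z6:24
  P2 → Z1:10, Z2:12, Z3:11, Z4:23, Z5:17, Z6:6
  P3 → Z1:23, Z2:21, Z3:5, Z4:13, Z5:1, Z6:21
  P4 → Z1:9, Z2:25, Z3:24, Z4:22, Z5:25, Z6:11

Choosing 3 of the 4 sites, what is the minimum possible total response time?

Open {P1, P2, P3}.
  Z1→P2 10, Z2→P2 12, Z3→P3 5, Z4→P1 7, Z5→P3 1, Z6→P2 6  ⇒ total 41.
Compare {P2, P3, P4}: total 46.
Compare {P1, P3, P4}: total 50.
No size-3 selection does better; minimum is 41.

41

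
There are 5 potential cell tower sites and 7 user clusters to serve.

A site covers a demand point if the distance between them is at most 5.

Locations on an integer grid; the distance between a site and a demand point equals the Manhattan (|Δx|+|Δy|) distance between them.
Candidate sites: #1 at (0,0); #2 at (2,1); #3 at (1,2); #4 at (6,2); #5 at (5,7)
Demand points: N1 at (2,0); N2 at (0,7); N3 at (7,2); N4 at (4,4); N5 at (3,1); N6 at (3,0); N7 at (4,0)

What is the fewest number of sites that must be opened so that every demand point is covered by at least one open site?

Coverage sets (demand points within 5 of each site):
  #1: {N1, N5, N6, N7}
  #2: {N1, N4, N5, N6, N7}
  #3: {N1, N4, N5, N6, N7}
  #4: {N3, N4, N5, N6, N7}
  #5: {N2, N4}
No 2 sites suffice: every size-2 union leaves at least one demand point uncovered.
But {#1, #4, #5} covers everything, so the minimum is 3.

3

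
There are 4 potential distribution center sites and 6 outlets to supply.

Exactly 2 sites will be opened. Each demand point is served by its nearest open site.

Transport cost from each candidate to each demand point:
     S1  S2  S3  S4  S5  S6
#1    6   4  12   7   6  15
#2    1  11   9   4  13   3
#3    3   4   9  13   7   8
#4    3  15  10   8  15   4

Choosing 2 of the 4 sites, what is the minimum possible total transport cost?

Open {#1, #2}.
  S1→#2 1, S2→#1 4, S3→#2 9, S4→#2 4, S5→#1 6, S6→#2 3  ⇒ total 27.
Compare {#2, #3}: total 28.
Compare {#1, #4}: total 34.
No size-2 selection does better; minimum is 27.

27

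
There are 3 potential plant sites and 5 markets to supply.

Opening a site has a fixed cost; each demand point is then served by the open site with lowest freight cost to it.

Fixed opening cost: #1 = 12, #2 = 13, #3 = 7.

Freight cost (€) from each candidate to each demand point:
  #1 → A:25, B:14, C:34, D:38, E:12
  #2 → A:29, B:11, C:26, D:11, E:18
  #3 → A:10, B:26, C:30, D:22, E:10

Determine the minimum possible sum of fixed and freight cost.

88

Open {#2, #3}: assign each demand point to its cheapest open site.
  A→#3 10, B→#2 11, C→#2 26, D→#2 11, E→#3 10
  freight cost 68, fixed 20 → total 88.
Compare {#1, #2, #3}: freight cost 68 + fixed 32 = 100.
Compare {#3}: freight cost 98 + fixed 7 = 105.
Compare {#1, #3}: freight cost 86 + fixed 19 = 105.
All other subsets cost ≥ 100. Minimum total cost: 88.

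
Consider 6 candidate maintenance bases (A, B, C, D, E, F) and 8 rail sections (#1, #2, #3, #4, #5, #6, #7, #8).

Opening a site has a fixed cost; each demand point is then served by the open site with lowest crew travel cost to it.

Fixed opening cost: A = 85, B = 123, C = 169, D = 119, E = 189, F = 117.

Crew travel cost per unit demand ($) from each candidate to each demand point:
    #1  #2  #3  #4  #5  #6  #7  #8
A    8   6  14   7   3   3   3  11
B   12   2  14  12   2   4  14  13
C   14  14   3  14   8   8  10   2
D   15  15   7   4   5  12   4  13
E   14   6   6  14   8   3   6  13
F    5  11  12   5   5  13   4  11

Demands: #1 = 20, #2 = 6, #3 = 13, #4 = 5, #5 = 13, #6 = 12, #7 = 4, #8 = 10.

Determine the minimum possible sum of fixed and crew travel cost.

631

Open {A, C}: assign each demand point to its cheapest open site.
  #1→A 20×8=160, #2→A 6×6=36, #3→C 13×3=39, #4→A 5×7=35, #5→A 13×3=39, #6→A 12×3=36, #7→A 4×3=12, #8→C 10×2=20
  crew travel cost 377, fixed 254 → total 631.
Compare {A, C, F}: crew travel cost 307 + fixed 371 = 678.
Compare {A}: crew travel cost 610 + fixed 85 = 695.
Compare {B, C, F}: crew travel cost 286 + fixed 409 = 695.
All other subsets cost ≥ 678. Minimum total cost: 631.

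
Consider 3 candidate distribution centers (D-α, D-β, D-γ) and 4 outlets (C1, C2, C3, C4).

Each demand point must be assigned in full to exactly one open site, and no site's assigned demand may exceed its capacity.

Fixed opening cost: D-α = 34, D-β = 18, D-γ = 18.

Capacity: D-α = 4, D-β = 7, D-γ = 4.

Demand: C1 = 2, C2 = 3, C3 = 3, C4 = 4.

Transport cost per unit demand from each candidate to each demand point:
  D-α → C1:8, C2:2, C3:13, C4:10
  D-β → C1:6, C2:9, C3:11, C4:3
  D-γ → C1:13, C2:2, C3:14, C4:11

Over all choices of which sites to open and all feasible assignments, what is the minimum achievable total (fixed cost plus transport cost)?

137

Open {D-α, D-β, D-γ}; cheapest assignment that respects the capacities:
  D-α (cap 4, load 2): C1 — cost 2×8 = 16
  D-β (cap 7, load 7): C3, C4 — cost 3×11 + 4×3 = 45
  D-γ (cap 4, load 3): C2 — cost 3×2 = 6
  Shipping 67, fixed 70 → total 137.
  Any other capacity-feasible assignment to {D-α, D-β, D-γ} ships for at least 67.
Total demand is 12 and no other set of sites has combined capacity ≥ 12, so {D-α, D-β, D-γ} is the only feasible choice of open sites. Minimum: 137.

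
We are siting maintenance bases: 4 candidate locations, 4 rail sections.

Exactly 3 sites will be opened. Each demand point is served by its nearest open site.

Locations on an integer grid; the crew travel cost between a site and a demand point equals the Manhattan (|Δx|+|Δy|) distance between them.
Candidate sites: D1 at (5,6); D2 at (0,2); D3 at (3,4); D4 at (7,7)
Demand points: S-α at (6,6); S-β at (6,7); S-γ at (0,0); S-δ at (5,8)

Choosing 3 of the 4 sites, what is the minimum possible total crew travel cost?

Open {D1, D2, D4}.
  S-α→D1 1, S-β→D4 1, S-γ→D2 2, S-δ→D1 2  ⇒ total 6.
Compare {D1, D2, D3}: total 7.
Compare {D2, D3, D4}: total 8.
No size-3 selection does better; minimum is 6.

6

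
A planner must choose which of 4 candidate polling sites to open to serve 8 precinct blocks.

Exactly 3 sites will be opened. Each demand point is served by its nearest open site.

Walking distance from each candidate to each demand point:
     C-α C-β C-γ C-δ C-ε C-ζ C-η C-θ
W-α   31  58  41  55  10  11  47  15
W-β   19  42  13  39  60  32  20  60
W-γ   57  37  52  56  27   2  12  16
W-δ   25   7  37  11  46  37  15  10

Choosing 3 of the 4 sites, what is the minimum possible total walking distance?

Open {W-α, W-β, W-δ}.
  C-α→W-β 19, C-β→W-δ 7, C-γ→W-β 13, C-δ→W-δ 11, C-ε→W-α 10, C-ζ→W-α 11, C-η→W-δ 15, C-θ→W-δ 10  ⇒ total 96.
Compare {W-β, W-γ, W-δ}: total 101.
Compare {W-α, W-γ, W-δ}: total 114.
No size-3 selection does better; minimum is 96.

96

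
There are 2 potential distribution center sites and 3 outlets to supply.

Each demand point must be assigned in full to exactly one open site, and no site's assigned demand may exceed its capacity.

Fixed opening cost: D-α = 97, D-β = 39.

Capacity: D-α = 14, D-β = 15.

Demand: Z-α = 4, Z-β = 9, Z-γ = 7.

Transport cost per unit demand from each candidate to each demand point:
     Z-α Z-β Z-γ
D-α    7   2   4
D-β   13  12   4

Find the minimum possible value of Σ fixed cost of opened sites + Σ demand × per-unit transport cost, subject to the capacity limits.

210

Open {D-α, D-β}; cheapest assignment that respects the capacities:
  D-α (cap 14, load 13): Z-α, Z-β — cost 4×7 + 9×2 = 46
  D-β (cap 15, load 7): Z-γ — cost 7×4 = 28
  Shipping 74, fixed 136 → total 210.
  Any other capacity-feasible assignment to {D-α, D-β} ships for at least 74.
Total demand is 20 and no other set of sites has combined capacity ≥ 20, so {D-α, D-β} is the only feasible choice of open sites. Minimum: 210.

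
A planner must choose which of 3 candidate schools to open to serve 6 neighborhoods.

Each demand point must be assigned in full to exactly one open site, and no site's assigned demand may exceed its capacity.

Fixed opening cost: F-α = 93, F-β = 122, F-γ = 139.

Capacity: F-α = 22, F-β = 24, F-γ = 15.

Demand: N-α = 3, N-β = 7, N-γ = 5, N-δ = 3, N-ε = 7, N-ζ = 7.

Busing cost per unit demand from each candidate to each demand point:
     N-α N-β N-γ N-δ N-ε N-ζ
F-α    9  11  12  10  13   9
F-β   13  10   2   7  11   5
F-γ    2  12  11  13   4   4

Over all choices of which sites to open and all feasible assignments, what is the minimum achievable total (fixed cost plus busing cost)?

431

Open {F-β, F-γ}; cheapest assignment that respects the capacities:
  F-β (cap 24, load 22): N-β, N-γ, N-δ, N-ζ — cost 7×10 + 5×2 + 3×7 + 7×5 = 136
  F-γ (cap 15, load 10): N-α, N-ε — cost 3×2 + 7×4 = 34
  Shipping 170, fixed 261 → total 431.
  Any other capacity-feasible assignment to {F-β, F-γ} ships for at least 170.
Compare {F-α, F-β}: its best feasible assignment gives total 462.
Compare {F-α, F-γ}: its best feasible assignment gives total 482.
Every other set of open sites that can feasibly serve all demand totals ≥ 462 even under its best assignment. Minimum: 431.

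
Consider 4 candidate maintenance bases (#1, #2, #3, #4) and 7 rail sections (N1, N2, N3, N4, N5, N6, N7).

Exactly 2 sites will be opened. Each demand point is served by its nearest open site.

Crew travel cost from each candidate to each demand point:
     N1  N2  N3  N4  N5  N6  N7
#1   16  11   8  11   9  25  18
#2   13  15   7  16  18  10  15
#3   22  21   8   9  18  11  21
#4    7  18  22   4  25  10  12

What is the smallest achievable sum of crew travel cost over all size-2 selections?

61

Open {#1, #4}.
  N1→#4 7, N2→#1 11, N3→#1 8, N4→#4 4, N5→#1 9, N6→#4 10, N7→#4 12  ⇒ total 61.
Compare {#2, #4}: total 73.
Compare {#1, #2}: total 76.
No size-2 selection does better; minimum is 61.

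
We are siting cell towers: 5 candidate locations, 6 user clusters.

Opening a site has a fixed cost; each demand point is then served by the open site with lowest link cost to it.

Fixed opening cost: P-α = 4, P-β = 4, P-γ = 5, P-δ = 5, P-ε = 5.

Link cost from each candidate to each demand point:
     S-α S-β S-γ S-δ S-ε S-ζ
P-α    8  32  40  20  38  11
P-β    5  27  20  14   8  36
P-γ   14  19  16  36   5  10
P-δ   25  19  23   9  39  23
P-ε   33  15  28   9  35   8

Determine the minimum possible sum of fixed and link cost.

72

Open {P-β, P-γ, P-ε}: assign each demand point to its cheapest open site.
  S-α→P-β 5, S-β→P-ε 15, S-γ→P-γ 16, S-δ→P-ε 9, S-ε→P-γ 5, S-ζ→P-ε 8
  link cost 58, fixed 14 → total 72.
Compare {P-β, P-ε}: link cost 65 + fixed 9 = 74.
Compare {P-α, P-γ, P-ε}: link cost 61 + fixed 14 = 75.
Compare {P-α, P-β, P-γ, P-ε}: link cost 58 + fixed 18 = 76.
All other subsets cost ≥ 74. Minimum total cost: 72.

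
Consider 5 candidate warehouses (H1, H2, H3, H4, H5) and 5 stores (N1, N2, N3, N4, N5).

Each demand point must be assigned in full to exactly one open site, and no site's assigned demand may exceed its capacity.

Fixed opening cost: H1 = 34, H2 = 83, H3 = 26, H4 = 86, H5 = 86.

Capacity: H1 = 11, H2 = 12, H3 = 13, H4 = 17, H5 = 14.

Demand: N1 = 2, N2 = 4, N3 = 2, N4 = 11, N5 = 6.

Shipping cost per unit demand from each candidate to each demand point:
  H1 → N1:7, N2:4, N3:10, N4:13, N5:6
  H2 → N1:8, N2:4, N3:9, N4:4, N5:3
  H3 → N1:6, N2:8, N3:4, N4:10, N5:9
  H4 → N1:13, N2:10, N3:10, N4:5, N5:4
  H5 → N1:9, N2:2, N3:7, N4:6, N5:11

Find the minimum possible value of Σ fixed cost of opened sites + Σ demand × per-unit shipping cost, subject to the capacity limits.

Open {H3, H4}; cheapest assignment that respects the capacities:
  H3 (cap 13, load 8): N1, N2, N3 — cost 2×6 + 4×8 + 2×4 = 52
  H4 (cap 17, load 17): N4, N5 — cost 11×5 + 6×4 = 79
  Shipping 131, fixed 112 → total 243.
  Any other capacity-feasible assignment to {H3, H4} ships for at least 131.
Compare {H1, H4}: its best feasible assignment gives total 249.
Compare {H1, H2, H3}: its best feasible assignment gives total 259.
Every other set of open sites that can feasibly serve all demand totals ≥ 249 even under its best assignment. Minimum: 243.

243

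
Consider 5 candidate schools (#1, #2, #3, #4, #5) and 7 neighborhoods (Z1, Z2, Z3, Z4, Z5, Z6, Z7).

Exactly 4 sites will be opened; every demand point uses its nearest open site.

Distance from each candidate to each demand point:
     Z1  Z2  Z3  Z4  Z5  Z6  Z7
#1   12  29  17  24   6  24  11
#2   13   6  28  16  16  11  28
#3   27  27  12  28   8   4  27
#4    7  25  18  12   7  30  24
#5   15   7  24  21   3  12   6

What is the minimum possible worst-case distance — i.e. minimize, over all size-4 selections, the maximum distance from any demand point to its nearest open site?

12

Open {#1, #2, #3, #4}.
  Farthest demand point is Z3 at distance 12 (to #3); all others are ≤ 12.
With {#1, #3, #4, #5} the worst case is 12.
With {#2, #3, #4, #5} the worst case is 12.
No size-4 selection achieves below 12.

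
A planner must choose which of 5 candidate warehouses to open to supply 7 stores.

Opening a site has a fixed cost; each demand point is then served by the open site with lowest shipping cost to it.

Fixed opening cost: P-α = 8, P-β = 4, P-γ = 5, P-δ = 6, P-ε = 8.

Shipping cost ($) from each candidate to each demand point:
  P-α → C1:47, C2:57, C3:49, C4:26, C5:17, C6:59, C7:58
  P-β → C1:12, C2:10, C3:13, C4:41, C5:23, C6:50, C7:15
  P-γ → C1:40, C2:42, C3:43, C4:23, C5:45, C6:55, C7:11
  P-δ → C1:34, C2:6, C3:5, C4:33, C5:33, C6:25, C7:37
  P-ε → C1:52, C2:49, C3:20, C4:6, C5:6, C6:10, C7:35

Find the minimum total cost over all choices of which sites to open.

78

Open {P-β, P-δ, P-ε}: assign each demand point to its cheapest open site.
  C1→P-β 12, C2→P-δ 6, C3→P-δ 5, C4→P-ε 6, C5→P-ε 6, C6→P-ε 10, C7→P-β 15
  shipping cost 60, fixed 18 → total 78.
Compare {P-β, P-γ, P-δ, P-ε}: shipping cost 56 + fixed 23 = 79.
Compare {P-β, P-ε}: shipping cost 72 + fixed 12 = 84.
Compare {P-β, P-γ, P-ε}: shipping cost 68 + fixed 17 = 85.
All other subsets cost ≥ 79. Minimum total cost: 78.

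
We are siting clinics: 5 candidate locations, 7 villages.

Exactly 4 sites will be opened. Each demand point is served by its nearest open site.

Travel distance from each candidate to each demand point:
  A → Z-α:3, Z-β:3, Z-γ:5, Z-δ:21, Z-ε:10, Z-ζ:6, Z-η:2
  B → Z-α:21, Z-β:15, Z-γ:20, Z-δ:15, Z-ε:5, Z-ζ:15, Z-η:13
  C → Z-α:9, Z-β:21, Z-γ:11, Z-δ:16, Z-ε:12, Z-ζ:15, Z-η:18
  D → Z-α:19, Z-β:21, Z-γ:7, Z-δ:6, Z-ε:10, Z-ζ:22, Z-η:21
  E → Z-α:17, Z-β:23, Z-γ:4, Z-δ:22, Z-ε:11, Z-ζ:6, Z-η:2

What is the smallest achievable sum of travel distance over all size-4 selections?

29

Open {A, B, D, E}.
  Z-α→A 3, Z-β→A 3, Z-γ→E 4, Z-δ→D 6, Z-ε→B 5, Z-ζ→A 6, Z-η→A 2  ⇒ total 29.
Compare {A, B, C, D}: total 30.
Compare {A, C, D, E}: total 34.
No size-4 selection does better; minimum is 29.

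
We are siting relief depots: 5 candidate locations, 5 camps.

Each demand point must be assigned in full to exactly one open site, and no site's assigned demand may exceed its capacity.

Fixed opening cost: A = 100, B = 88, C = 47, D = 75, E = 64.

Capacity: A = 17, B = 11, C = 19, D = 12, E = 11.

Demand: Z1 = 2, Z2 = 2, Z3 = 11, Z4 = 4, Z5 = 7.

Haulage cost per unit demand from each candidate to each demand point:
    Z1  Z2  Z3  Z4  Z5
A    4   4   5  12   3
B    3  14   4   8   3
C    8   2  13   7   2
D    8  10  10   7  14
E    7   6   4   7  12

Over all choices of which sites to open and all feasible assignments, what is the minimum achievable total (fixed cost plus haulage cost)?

Open {C, E}; cheapest assignment that respects the capacities:
  C (cap 19, load 15): Z1, Z2, Z4, Z5 — cost 2×8 + 2×2 + 4×7 + 7×2 = 62
  E (cap 11, load 11): Z3 — cost 11×4 = 44
  Shipping 106, fixed 111 → total 217.
  Any other capacity-feasible assignment to {C, E} ships for at least 106.
Compare {B, C}: its best feasible assignment gives total 241.
Compare {A, C}: its best feasible assignment gives total 256.
Every other set of open sites that can feasibly serve all demand totals ≥ 241 even under its best assignment. Minimum: 217.

217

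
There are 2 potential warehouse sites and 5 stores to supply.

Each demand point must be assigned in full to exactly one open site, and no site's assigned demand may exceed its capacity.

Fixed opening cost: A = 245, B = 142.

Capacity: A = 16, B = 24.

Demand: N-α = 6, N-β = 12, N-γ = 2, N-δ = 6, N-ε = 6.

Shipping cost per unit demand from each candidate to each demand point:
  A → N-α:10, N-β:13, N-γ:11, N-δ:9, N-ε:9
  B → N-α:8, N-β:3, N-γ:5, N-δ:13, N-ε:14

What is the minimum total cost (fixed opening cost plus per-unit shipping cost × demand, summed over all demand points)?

589

Open {A, B}; cheapest assignment that respects the capacities:
  A (cap 16, load 12): N-δ, N-ε — cost 6×9 + 6×9 = 108
  B (cap 24, load 20): N-α, N-β, N-γ — cost 6×8 + 12×3 + 2×5 = 94
  Shipping 202, fixed 387 → total 589.
  Any other capacity-feasible assignment to {A, B} ships for at least 202.
Total demand is 32 and no other set of sites has combined capacity ≥ 32, so {A, B} is the only feasible choice of open sites. Minimum: 589.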